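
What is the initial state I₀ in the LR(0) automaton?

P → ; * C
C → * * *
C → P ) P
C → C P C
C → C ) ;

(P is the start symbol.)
First, augment the grammar with P' → P
I₀ = CLOSURE({ [P' → . P] }):
  [P' → . P] has the dot before P: add [P → . ; * C]
No further items can be added.

I₀ = { [P → . ; * C], [P' → . P] }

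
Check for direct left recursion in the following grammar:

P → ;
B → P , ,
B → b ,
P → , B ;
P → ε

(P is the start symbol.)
No direct left recursion

Direct left recursion occurs when N → N α for some non-terminal N (the right-hand side begins with the left-hand side itself).

P → ;: starts with ';'
B → P , ,: starts with P
B → b ,: starts with b
P → , B ;: starts with ','
P → ε: starts with ε

No direct left recursion found.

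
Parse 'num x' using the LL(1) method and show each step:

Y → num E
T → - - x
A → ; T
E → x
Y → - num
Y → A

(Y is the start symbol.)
LL(1) parsing maintains a stack (initially the start symbol over $) and the input. At each step: if the stack top is a terminal, match it against the current input token; if it is a non-terminal N, replace it with the RHS of M[N, lookahead] (the unique production whose predict set contains the lookahead).

Stack is shown with the top on the left.

Stack    Input    Action
------------------------
Y $      num x $  output Y → num E
num E $  num x $  match 'num'
E $      x $      output E → x
x $      x $      match 'x'
$        $        accept

The string is accepted.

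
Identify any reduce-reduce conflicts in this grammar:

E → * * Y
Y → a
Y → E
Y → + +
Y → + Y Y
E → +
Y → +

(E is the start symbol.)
Yes — I5: [E → + .] vs [Y → + .]; I9: [E → + .] vs [Y → + .]

Augment with E' → E and build the canonical LR(0) collection (I0 = CLOSURE({[E' → . E]}), then GOTO on every symbol after a dot until no new states appear). It has 12 states:
  I0: { [E → . * * Y], [E → . +], [E' → . E] }  — shift
  I1: { [E → * . * Y] }  — shift
  I2: { [E → + .] }  — reduce
  I3: { [E' → E .] }  — accept
  I4: { [E → * * . Y], [E → . * * Y], [E → . +], [Y → . + +], [Y → . + Y Y], [Y → . +], [Y → . E], [Y → . a] }  — shift
  I5: { [E → + .], [E → . * * Y], [E → . +], [Y → + . +], [Y → + . Y Y], [Y → + .], [Y → . + +], [Y → . + Y Y], [Y → . +], [Y → . E], [Y → . a] }  — shift, 2 reduces
  I6: { [Y → E .] }  — reduce
  I7: { [E → * * Y .] }  — reduce
  I8: { [Y → a .] }  — reduce
  I9: { [E → + .], [E → . * * Y], [E → . +], [Y → + + .], [Y → + . +], [Y → + . Y Y], [Y → + .], [Y → . + +], [Y → . + Y Y], [Y → . +], [Y → . E], [Y → . a] }  — shift, 3 reduces
  I10: { [E → . * * Y], [E → . +], [Y → + Y . Y], [Y → . + +], [Y → . + Y Y], [Y → . +], [Y → . E], [Y → . a] }  — shift
  I11: { [Y → + Y Y .] }  — reduce

I5 contains complete items [E → + .], [Y → + .] — reduce-reduce conflict.
I9 contains complete items [E → + .], [Y → + .], [Y → + + .] — reduce-reduce conflict.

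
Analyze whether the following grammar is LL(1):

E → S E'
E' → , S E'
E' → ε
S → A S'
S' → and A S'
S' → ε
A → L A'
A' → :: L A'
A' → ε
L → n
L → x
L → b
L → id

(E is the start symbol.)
Relevant sets:
  FOLLOW(E') = { $ }
  FOLLOW(S') = { $, ',' }
  FOLLOW(A') = { $, ',', 'and' }

For E':
  PREDICT(E' → ',' S E') = { ',' }
  PREDICT(E' → ε) = { $ }
For S':
  PREDICT(S' → and A S') = { 'and' }
  PREDICT(S' → ε) = { $, ',' }
For A':
  PREDICT(A' → :: L A') = { '::' }
  PREDICT(A' → ε) = { $, ',', 'and' }
For L:
  PREDICT(L → n) = { 'n' }
  PREDICT(L → x) = { 'x' }
  PREDICT(L → b) = { 'b' }
  PREDICT(L → id) = { 'id' }
E, S, A have a single production, so nothing to check there.

All predict sets are disjoint. The grammar IS LL(1).

Answer: Yes, the grammar is LL(1).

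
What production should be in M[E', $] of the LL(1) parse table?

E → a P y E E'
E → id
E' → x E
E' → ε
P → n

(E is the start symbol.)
To find M[E', $], we find productions for E' where $ is in the predict set (PREDICT(N → α) = (FIRST(α) \ {ε}) ∪ (FOLLOW(N) if α ⇒* ε)).

Relevant sets:
  FOLLOW(E') = { $, 'x' }

E' → x E: PREDICT = { 'x' }
E' → ε: PREDICT = { $, 'x' }
  $ is in predict set, so this production goes in M[E', $]

M[E', $] = E' → ε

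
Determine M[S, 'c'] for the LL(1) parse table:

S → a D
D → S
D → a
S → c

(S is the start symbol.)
To find M[S, 'c'], we find productions for S where 'c' is in the predict set (PREDICT(N → α) = (FIRST(α) \ {ε}) ∪ (FOLLOW(N) if α ⇒* ε)).

S → a D: PREDICT = { 'a' }
S → c: PREDICT = { 'c' }
  'c' is in predict set, so this production goes in M[S, 'c']

M[S, 'c'] = S → c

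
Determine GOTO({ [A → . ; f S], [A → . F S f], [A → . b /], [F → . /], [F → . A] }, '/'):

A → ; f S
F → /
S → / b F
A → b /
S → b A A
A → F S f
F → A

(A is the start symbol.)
{ [F → / .] }

GOTO(I, '/') = CLOSURE({ [A → αX.β] : [A → α.Xβ] ∈ I, X = '/' })

Items with dot before '/', with the dot advanced:
  [F → . /] → [F → / .]
Closure adds nothing (no advanced item has the dot before a non-terminal).

GOTO = { [F → / .] }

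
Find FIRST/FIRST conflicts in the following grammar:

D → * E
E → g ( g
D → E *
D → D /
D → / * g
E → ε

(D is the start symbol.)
Yes. D → '*' E / D → E '*' on { '*' }; D → '*' E / D → D '/' on { '*' }; D → E '*' / D → D '/' on { '*', 'g' }; D → D '/' / D → '/' '*' g on { '/' }

A FIRST/FIRST conflict occurs when two productions N → α and N → β for the same non-terminal have FIRST(α) ∩ FIRST(β) ≠ ∅ (with ε ∈ FIRST of a nullable right-hand side, so two nullable alternatives also conflict).

FIRST sets of the non-terminals at (or reachable through a nullable prefix from) the front of some alternative:
  FIRST(E) = { 'g', ε }
  FIRST(D) = { '*', '/', 'g' }

Productions for D:
  D → * E: FIRST = { '*' }
  D → E *: FIRST = { '*', 'g' }
  D → D /: FIRST = { '*', '/', 'g' }
  D → / * g: FIRST = { '/' }
Productions for E:
  E → g ( g: FIRST = { 'g' }
  E → ε: FIRST = { ε }

Conflict for D: D → * E and D → E *
  Overlap: { '*' }
Conflict for D: D → * E and D → D /
  Overlap: { '*' }
Conflict for D: D → E * and D → D /
  Overlap: { '*', 'g' }
Conflict for D: D → D / and D → / * g
  Overlap: { '/' }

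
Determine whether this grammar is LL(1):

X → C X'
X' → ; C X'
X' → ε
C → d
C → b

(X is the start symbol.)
Relevant sets:
  FOLLOW(X') = { $ }

For X':
  PREDICT(X' → ';' C X') = { ';' }
  PREDICT(X' → ε) = { $ }
For C:
  PREDICT(C → d) = { 'd' }
  PREDICT(C → b) = { 'b' }
X has a single production, so nothing to check there.

All predict sets are disjoint. The grammar IS LL(1).

Answer: Yes, the grammar is LL(1).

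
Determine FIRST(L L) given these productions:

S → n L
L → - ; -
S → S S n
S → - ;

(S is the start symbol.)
{ '-' }

FIRST sets of the non-terminals involved (from the grammar, by fixed-point iteration):
  FIRST(L) = { '-' }

To compute FIRST(L L), process the symbols left to right:
Symbol L is a non-terminal. Add FIRST(L) \ {ε} = { '-' }
L is not nullable (ε ∉ FIRST(L)), so stop here.
FIRST(L L) = { '-' }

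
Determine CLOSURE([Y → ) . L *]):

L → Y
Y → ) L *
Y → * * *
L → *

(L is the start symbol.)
To compute CLOSURE, for each item [A → α.Bβ] where B is a non-terminal, add [B → .γ] for all productions B → γ; repeat for the newly added items until nothing changes.

Start with: [Y → ) . L *]
  [Y → ) . L *] has the dot before L: add [L → . Y], [L → . *]
  [L → . Y] has the dot before Y: add [Y → . ) L *], [Y → . * * *]
No further items can be added.

CLOSURE = { [L → . *], [L → . Y], [Y → ) . L *], [Y → . ) L *], [Y → . * * *] }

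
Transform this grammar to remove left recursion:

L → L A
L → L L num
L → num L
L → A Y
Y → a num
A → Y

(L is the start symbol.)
L → num L L'
L → A Y L'
L' → A L'
L' → L num L'
L' → ε
Y → a num
A → Y

L is directly left-recursive. The standard transformation for
  A → A α₁ | ... | A α_m | β₁ | ... | β_n
is
  A  → β₁ A' | ... | β_n A'
  A' → α₁ A' | ... | α_m A' | ε

L → num L becomes L → num L L'
L → A Y becomes L → A Y L'
L → L A becomes L' → A L'
L → L L num becomes L' → L num L'
Add L' → ε

Productions for other non-terminals are unchanged:
  Y → a num
  A → Y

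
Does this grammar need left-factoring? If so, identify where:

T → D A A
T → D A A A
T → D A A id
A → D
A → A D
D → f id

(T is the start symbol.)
Left-factoring is needed when two productions for the same non-terminal
share a common prefix on the right-hand side.

Productions for T:
  T → D A A
  T → D A A A
  T → D A A id
Productions for A:
  A → D
  A → A D

Found common prefix 'D A A' in productions for T

Answer: Yes, T has productions with common prefix 'D A A'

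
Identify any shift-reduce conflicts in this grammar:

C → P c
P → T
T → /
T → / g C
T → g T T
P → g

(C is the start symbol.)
Augment with C' → C and build the canonical LR(0) collection (I0 = CLOSURE({[C' → . C]}), then GOTO on every symbol after a dot until no new states appear). It has 12 states:
  I0: { [C → . P c], [C' → . C], [P → . T], [P → . g], [T → . / g C], [T → . /], [T → . g T T] }  — shift
  I1: { [T → / . g C], [T → / .] }  — shift, reduce
  I2: { [C' → C .] }  — accept
  I3: { [C → P . c] }  — shift
  I4: { [P → T .] }  — reduce
  I5: { [P → g .], [T → . / g C], [T → . /], [T → . g T T], [T → g . T T] }  — shift, reduce
  I6: { [T → . / g C], [T → . /], [T → . g T T], [T → g T . T] }  — shift
  I7: { [T → . / g C], [T → . /], [T → . g T T], [T → g . T T] }  — shift
  I8: { [T → g T T .] }  — reduce
  I9: { [C → P c .] }  — reduce
  I10: { [C → . P c], [P → . T], [P → . g], [T → . / g C], [T → . /], [T → . g T T], [T → / g . C] }  — shift
  I11: { [T → / g C .] }  — reduce

I1 contains reduce item [T → / .] and shift item [T → / . g C] — shift-reduce conflict.
I5 contains reduce item [P → g .] and shift items [T → . /], [T → . / g C], [T → . g T T] — shift-reduce conflict.

Answer: Yes — I1: [T → / .] vs [T → / . g C]; I5: [P → g .] vs [T → . /]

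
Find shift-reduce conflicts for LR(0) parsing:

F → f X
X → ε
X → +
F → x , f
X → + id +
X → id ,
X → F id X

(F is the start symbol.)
Yes — I2: [X → .] vs [F → . f X]; I6: [X → + .] vs [X → + . id +]; I11: [X → .] vs [F → . f X]

A shift-reduce conflict occurs when an LR(0) state has both:
  - a complete (reduce) item [A → α .] (dot at the end), and
  - a shift item [B → β . c γ] (dot before a terminal).

Augment with F' → F and build the canonical LR(0) collection (I0 = CLOSURE({[F' → . F]}), then GOTO on every symbol after a dot until no new states appear). It has 15 states:
  I0: { [F → . f X], [F → . x , f], [F' → . F] }  — shift
  I1: { [F' → F .] }  — accept
  I2: { [F → . f X], [F → . x , f], [F → f . X], [X → . + id +], [X → . +], [X → . F id X], [X → . id ,], [X → .] }  — shift, reduce
  I3: { [F → x . , f] }  — shift
  I4: { [F → x , . f] }  — shift
  I5: { [F → x , f .] }  — reduce
  I6: { [X → + . id +], [X → + .] }  — shift, reduce
  I7: { [X → F . id X] }  — shift
  I8: { [F → f X .] }  — reduce
  I9: { [X → id . ,] }  — shift
  I10: { [X → id , .] }  — reduce
  I11: { [F → . f X], [F → . x , f], [X → . + id +], [X → . +], [X → . F id X], [X → . id ,], [X → .], [X → F id . X] }  — shift, reduce
  I12: { [X → F id X .] }  — reduce
  I13: { [X → + id . +] }  — shift
  I14: { [X → + id + .] }  — reduce

I2 contains reduce item [X → .] and shift items [F → . f X], [F → . x , f], [X → . +], [X → . + id +], [X → . id ,] — shift-reduce conflict.
I6 contains reduce item [X → + .] and shift item [X → + . id +] — shift-reduce conflict.
I11 contains reduce item [X → .] and shift items [F → . f X], [F → . x , f], [X → . +], [X → . + id +], [X → . id ,] — shift-reduce conflict.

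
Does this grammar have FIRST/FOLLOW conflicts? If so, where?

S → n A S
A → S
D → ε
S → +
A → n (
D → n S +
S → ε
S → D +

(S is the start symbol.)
A FIRST/FOLLOW conflict occurs when a non-terminal N has a nullable alternative N → β (β ⇒* ε) and another alternative N → α with FIRST(α) ∩ FOLLOW(N) ≠ ∅: on such a lookahead the parser cannot decide between expanding α and letting N vanish via β.

Nullable non-terminals: A, D, S.
FIRST sets used below: FIRST(S) = { '+', 'n', ε }, FIRST(D) = { 'n', ε }

A: nullable alternative(s) A → S; FOLLOW(A) = { $, '+', 'n' }
  A → S: FIRST \ {ε} = { '+', 'n' } — this is the only nullable alternative, skip
  A → n (: FIRST \ {ε} = { 'n' } — overlaps FOLLOW(A) on { 'n' }: CONFLICT

D: nullable alternative(s) D → ε; FOLLOW(D) = { '+' }
  D → ε: FIRST \ {ε} = { } — this is the only nullable alternative, skip
  D → n S +: FIRST \ {ε} = { 'n' } — disjoint from FOLLOW(D)

S: nullable alternative(s) S → ε; FOLLOW(S) = { $, '+', 'n' }
  S → n A S: FIRST \ {ε} = { 'n' } — overlaps FOLLOW(S) on { 'n' }: CONFLICT
  S → +: FIRST \ {ε} = { '+' } — overlaps FOLLOW(S) on { '+' }: CONFLICT
  S → ε: FIRST \ {ε} = { } — this is the only nullable alternative, skip
  S → D +: FIRST \ {ε} = { '+', 'n' } — overlaps FOLLOW(S) on { '+', 'n' }: CONFLICT

So the grammar has 4 FIRST/FOLLOW conflicts (marked CONFLICT above).

Answer: Yes. S → n A S with FOLLOW(S) on { 'n' }; S → '+' with FOLLOW(S) on { '+' }; S → D '+' with FOLLOW(S) on { '+', 'n' }; A → n '(' with FOLLOW(A) on { 'n' }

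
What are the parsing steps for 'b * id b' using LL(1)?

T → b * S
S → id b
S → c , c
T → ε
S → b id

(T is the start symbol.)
LL(1) parsing maintains a stack (initially the start symbol over $) and the input. At each step: if the stack top is a terminal, match it against the current input token; if it is a non-terminal N, replace it with the RHS of M[N, lookahead] (the unique production whose predict set contains the lookahead).

Stack is shown with the top on the left.

Stack    Input       Action
---------------------------
T $      b * id b $  output T → b * S
b * S $  b * id b $  match 'b'
* S $    * id b $    match '*'
S $      id b $      output S → id b
id b $   id b $      match 'id'
b $      b $         match 'b'
$        $           accept

The string is accepted.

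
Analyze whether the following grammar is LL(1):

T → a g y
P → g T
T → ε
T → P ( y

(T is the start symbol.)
A grammar is LL(1) if for each non-terminal N with multiple productions, the predict sets of those productions are pairwise disjoint, where PREDICT(N → α) = (FIRST(α) \ {ε}) ∪ (FOLLOW(N) if α ⇒* ε).

Relevant sets:
  FIRST(P) = { 'g' }
  FOLLOW(T) = { $, '(' }

For T:
  PREDICT(T → a g y) = { 'a' }
  PREDICT(T → ε) = { $, '(' }
  PREDICT(T → P '(' y) = { 'g' }
P has a single production, so nothing to check there.

All predict sets are disjoint. The grammar IS LL(1).

Answer: Yes, the grammar is LL(1).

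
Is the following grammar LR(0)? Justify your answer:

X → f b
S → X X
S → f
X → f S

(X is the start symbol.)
Augment with X' → X and build the canonical LR(0) collection (I0 = CLOSURE({[X' → . X]}), then GOTO on every symbol after a dot until no new states appear). It has 8 states:
  I0: { [X → . f S], [X → . f b], [X' → . X] }  — shift
  I1: { [X' → X .] }  — accept
  I2: { [S → . X X], [S → . f], [X → . f S], [X → . f b], [X → f . S], [X → f . b] }  — shift
  I3: { [X → f S .] }  — reduce
  I4: { [S → X . X], [X → . f S], [X → . f b] }  — shift
  I5: { [X → f b .] }  — reduce
  I6: { [S → . X X], [S → . f], [S → f .], [X → . f S], [X → . f b], [X → f . S], [X → f . b] }  — shift, reduce
  I7: { [S → X X .] }  — reduce

Conflict in state I6:
  Shift-reduce conflict between [S → f .] and [S → . f]
So the grammar is NOT LR(0).

Answer: No. Shift-reduce conflict between [S → f .] and [S → . f]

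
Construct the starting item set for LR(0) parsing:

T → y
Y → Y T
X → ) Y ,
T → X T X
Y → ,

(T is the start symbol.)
{ [T → . X T X], [T → . y], [T' → . T], [X → . ) Y ,] }

First, augment the grammar with T' → T
I₀ = CLOSURE({ [T' → . T] }):
  [T' → . T] has the dot before T: add [T → . y], [T → . X T X]
  [T → . X T X] has the dot before X: add [X → . ) Y ,]
No further items can be added.

I₀ = { [T → . X T X], [T → . y], [T' → . T], [X → . ) Y ,] }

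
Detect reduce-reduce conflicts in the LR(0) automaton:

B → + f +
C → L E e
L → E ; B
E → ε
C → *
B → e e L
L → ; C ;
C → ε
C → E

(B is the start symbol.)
Yes — I5: [C → .] vs [E → .]

Augment with B' → B and build the canonical LR(0) collection (I0 = CLOSURE({[B' → . B]}), then GOTO on every symbol after a dot until no new states appear). It has 19 states:
  I0: { [B → . + f +], [B → . e e L], [B' → . B] }  — shift
  I1: { [B → + . f +] }  — shift
  I2: { [B' → B .] }  — accept
  I3: { [B → e . e L] }  — shift
  I4: { [B → e e . L], [E → .], [L → . ; C ;], [L → . E ; B] }  — shift, reduce
  I5: { [C → . *], [C → . E], [C → . L E e], [C → .], [E → .], [L → . ; C ;], [L → . E ; B], [L → ; . C ;] }  — shift, 2 reduces
  I6: { [L → E . ; B] }  — shift
  I7: { [B → e e L .] }  — reduce
  I8: { [B → . + f +], [B → . e e L], [L → E ; . B] }  — shift
  I9: { [L → E ; B .] }  — reduce
  I10: { [C → * .] }  — reduce
  I11: { [L → ; C . ;] }  — shift
  I12: { [C → E .], [L → E . ; B] }  — shift, reduce
  I13: { [C → L . E e], [E → .] }  — reduce
  I14: { [C → L E . e] }  — shift
  I15: { [C → L E e .] }  — reduce
  I16: { [L → ; C ; .] }  — reduce
  I17: { [B → + f . +] }  — shift
  I18: { [B → + f + .] }  — reduce

I5 contains complete items [C → .], [E → .] — reduce-reduce conflict.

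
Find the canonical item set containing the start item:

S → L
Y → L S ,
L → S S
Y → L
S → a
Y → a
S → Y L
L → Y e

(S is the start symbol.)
{ [L → . S S], [L → . Y e], [S → . L], [S → . Y L], [S → . a], [S' → . S], [Y → . L S ,], [Y → . L], [Y → . a] }

First, augment the grammar with S' → S
I₀ = CLOSURE({ [S' → . S] }):
  [S' → . S] has the dot before S: add [S → . L], [S → . a], [S → . Y L]
  [S → . L] has the dot before L: add [L → . S S], [L → . Y e]
  [S → . Y L] has the dot before Y: add [Y → . L S ,], [Y → . L], [Y → . a]
No further items can be added.

I₀ = { [L → . S S], [L → . Y e], [S → . L], [S → . Y L], [S → . a], [S' → . S], [Y → . L S ,], [Y → . L], [Y → . a] }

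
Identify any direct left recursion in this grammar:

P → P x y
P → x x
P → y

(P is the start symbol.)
Direct left recursion occurs when N → N α for some non-terminal N (the right-hand side begins with the left-hand side itself).

P → P x y: LEFT RECURSIVE (starts with P)
P → x x: starts with x
P → y: starts with y

The grammar has direct left recursion on: P.

Answer: Yes, P is left-recursive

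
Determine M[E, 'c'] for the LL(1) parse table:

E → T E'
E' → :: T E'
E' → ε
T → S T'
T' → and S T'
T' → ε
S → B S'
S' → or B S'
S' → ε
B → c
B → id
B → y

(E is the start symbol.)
To find M[E, 'c'], we find productions for E where 'c' is in the predict set (PREDICT(N → α) = (FIRST(α) \ {ε}) ∪ (FOLLOW(N) if α ⇒* ε)).

Relevant sets:
  FIRST(T) = { 'c', 'id', 'y' }

E → T E': PREDICT = { 'c', 'id', 'y' }
  'c' is in predict set, so this production goes in M[E, 'c']

M[E, 'c'] = E → T E'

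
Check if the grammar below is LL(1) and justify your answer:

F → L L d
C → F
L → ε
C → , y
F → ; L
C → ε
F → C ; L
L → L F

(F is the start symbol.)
A grammar is LL(1) if for each non-terminal N with multiple productions, the predict sets of those productions are pairwise disjoint, where PREDICT(N → α) = (FIRST(α) \ {ε}) ∪ (FOLLOW(N) if α ⇒* ε).

Relevant sets:
  FIRST(L) = { ',', ';', 'd', ε }
  FIRST(C) = { ',', ';', 'd', ε }
  FIRST(F) = { ',', ';', 'd' }
  FOLLOW(C) = { ';' }
  FOLLOW(L) = { $, ',', ';', 'd' }

For F:
  PREDICT(F → L L d) = { ',', ';', 'd' }
  PREDICT(F → ';' L) = { ';' }
  PREDICT(F → C ';' L) = { ',', ';', 'd' }
For C:
  PREDICT(C → F) = { ',', ';', 'd' }
  PREDICT(C → ',' y) = { ',' }
  PREDICT(C → ε) = { ';' }
For L:
  PREDICT(L → ε) = { $, ',', ';', 'd' }
  PREDICT(L → L F) = { ',', ';', 'd' }

Conflict found: Predict set conflict for F: { ';' }
The grammar is NOT LL(1).

Answer: No. Predict set conflict for F: { ';' }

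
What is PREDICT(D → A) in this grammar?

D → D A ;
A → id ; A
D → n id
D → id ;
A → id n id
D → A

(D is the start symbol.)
PREDICT(D → A) = (FIRST(RHS) \ {ε}) ∪ (FOLLOW(D) if ε ∈ FIRST(RHS), i.e. RHS ⇒* ε)
FIRST(A) = { 'id' }
FIRST(A) = { 'id' }
ε ∉ FIRST(A), so FOLLOW(D) is not added.
PREDICT(D → A) = { 'id' }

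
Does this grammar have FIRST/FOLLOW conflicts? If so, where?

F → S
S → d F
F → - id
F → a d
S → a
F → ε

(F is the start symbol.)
No FIRST/FOLLOW conflicts.

Nullable non-terminals: F.
FIRST sets used below: FIRST(S) = { 'a', 'd' }

F: nullable alternative(s) F → ε; FOLLOW(F) = { $ }
  F → S: FIRST \ {ε} = { 'a', 'd' } — disjoint from FOLLOW(F)
  F → - id: FIRST \ {ε} = { '-' } — disjoint from FOLLOW(F)
  F → a d: FIRST \ {ε} = { 'a' } — disjoint from FOLLOW(F)
  F → ε: FIRST \ {ε} = { } — this is the only nullable alternative, skip

S has no nullable alternative, so no FIRST/FOLLOW check is needed there.

No FIRST/FOLLOW conflicts found.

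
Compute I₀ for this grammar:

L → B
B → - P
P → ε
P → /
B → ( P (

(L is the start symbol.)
First, augment the grammar with L' → L
I₀ = CLOSURE({ [L' → . L] }):
  [L' → . L] has the dot before L: add [L → . B]
  [L → . B] has the dot before B: add [B → . - P], [B → . ( P (]
No further items can be added.

I₀ = { [B → . ( P (], [B → . - P], [L → . B], [L' → . L] }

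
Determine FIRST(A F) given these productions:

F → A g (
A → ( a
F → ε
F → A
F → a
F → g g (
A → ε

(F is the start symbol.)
FIRST sets of the non-terminals involved (from the grammar, by fixed-point iteration):
  FIRST(A) = { '(', ε }
  FIRST(F) = { '(', 'a', 'g', ε }

To compute FIRST(A F), process the symbols left to right:
Symbol A is a non-terminal. Add FIRST(A) \ {ε} = { '(' }
A is nullable (ε ∈ FIRST(A)), continue to the next symbol.
Symbol F is a non-terminal. Add FIRST(F) \ {ε} = { '(', 'a', 'g' }
F is nullable (ε ∈ FIRST(F)), continue to the next symbol.
All symbols are nullable, so ε is in the result.
FIRST(A F) = { '(', 'a', 'g', ε }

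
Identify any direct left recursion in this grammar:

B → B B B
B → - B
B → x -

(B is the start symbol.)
Yes, B is left-recursive

Direct left recursion occurs when N → N α for some non-terminal N (the right-hand side begins with the left-hand side itself).

B → B B B: LEFT RECURSIVE (starts with B)
B → - B: starts with '-'
B → x -: starts with x

The grammar has direct left recursion on: B.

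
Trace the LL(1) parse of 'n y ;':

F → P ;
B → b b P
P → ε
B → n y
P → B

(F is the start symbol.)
Stack is shown with the top on the left.

Stack    Input    Action
------------------------
F $      n y ; $  output F → P ;
P ; $    n y ; $  output P → B
B ; $    n y ; $  output B → n y
n y ; $  n y ; $  match 'n'
y ; $    y ; $    match 'y'
; $      ; $      match ';'
$        $        accept

The string is accepted.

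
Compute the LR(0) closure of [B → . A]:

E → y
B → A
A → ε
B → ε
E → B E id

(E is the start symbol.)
Start with: [B → . A]
  [B → . A] has the dot before A: add [A → .]
No further items can be added.

CLOSURE = { [A → .], [B → . A] }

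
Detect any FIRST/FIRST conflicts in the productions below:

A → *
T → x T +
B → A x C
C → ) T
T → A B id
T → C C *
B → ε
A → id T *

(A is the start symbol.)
FIRST sets of the non-terminals at (or reachable through a nullable prefix from) the front of some alternative:
  FIRST(A) = { '*', 'id' }
  FIRST(C) = { ')' }

Productions for A:
  A → *: FIRST = { '*' }
  A → id T *: FIRST = { 'id' }
Productions for T:
  T → x T +: FIRST = { 'x' }
  T → A B id: FIRST = { '*', 'id' }
  T → C C *: FIRST = { ')' }
Productions for B:
  B → A x C: FIRST = { '*', 'id' }
  B → ε: FIRST = { ε }
C has only one production, so no FIRST/FIRST conflict is possible there.

All alternatives of each non-terminal have pairwise disjoint FIRST sets.

Answer: No FIRST/FIRST conflicts.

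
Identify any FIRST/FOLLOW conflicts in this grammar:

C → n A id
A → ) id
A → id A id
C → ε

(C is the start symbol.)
No FIRST/FOLLOW conflicts.

Nullable non-terminals: C.

C: nullable alternative(s) C → ε; FOLLOW(C) = { $ }
  C → n A id: FIRST \ {ε} = { 'n' } — disjoint from FOLLOW(C)
  C → ε: FIRST \ {ε} = { } — this is the only nullable alternative, skip

A has no nullable alternative, so no FIRST/FOLLOW check is needed there.

No FIRST/FOLLOW conflicts found.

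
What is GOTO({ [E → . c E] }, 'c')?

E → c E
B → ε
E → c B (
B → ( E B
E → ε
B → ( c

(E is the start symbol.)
{ [E → . c B (], [E → . c E], [E → .], [E → c . E] }

GOTO(I, 'c') = CLOSURE({ [A → αX.β] : [A → α.Xβ] ∈ I, X = 'c' })

Items with dot before 'c', with the dot advanced:
  [E → . c E] → [E → c . E]
Closure of the advanced items:
  [E → c . E] has the dot before E: add [E → . c E], [E → . c B (], [E → .]

GOTO = { [E → . c B (], [E → . c E], [E → .], [E → c . E] }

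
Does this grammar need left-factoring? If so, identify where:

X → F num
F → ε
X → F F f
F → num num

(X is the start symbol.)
Left-factoring is needed when two productions for the same non-terminal
share a common prefix on the right-hand side.

Productions for X:
  X → F num
  X → F F f
Productions for F:
  F → ε
  F → num num

Found common prefix 'F' in productions for X

Answer: Yes, X has productions with common prefix 'F'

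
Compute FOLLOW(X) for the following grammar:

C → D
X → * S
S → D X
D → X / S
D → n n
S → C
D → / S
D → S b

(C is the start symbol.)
To compute FOLLOW(X), find every occurrence of X on a right-hand side N → α X β: add FIRST(β) \ {ε}, and if β is empty or nullable also add FOLLOW(N). Iterate to a fixed point.

In S → D X: X is at the end, add FOLLOW(S)
In D → X / S: X is followed by '/' S, add FIRST('/' S) \ {ε} = { '/' }

The FOLLOW sets referred to above (computed the same way, to a fixed point):
  FOLLOW(S) = { $, '*', '/', 'b' }

Taking the union: FOLLOW(X) = { $, '*', '/', 'b' }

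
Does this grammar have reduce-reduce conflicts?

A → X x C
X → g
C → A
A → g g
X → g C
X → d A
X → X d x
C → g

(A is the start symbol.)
Augment with A' → A and build the canonical LR(0) collection (I0 = CLOSURE({[A' → . A]}), then GOTO on every symbol after a dot until no new states appear). It has 14 states:
  I0: { [A → . X x C], [A → . g g], [A' → . A], [X → . X d x], [X → . d A], [X → . g C], [X → . g] }  — shift
  I1: { [A' → A .] }  — accept
  I2: { [A → X . x C], [X → X . d x] }  — shift
  I3: { [A → . X x C], [A → . g g], [X → . X d x], [X → . d A], [X → . g C], [X → . g], [X → d . A] }  — shift
  I4: { [A → . X x C], [A → . g g], [A → g . g], [C → . A], [C → . g], [X → . X d x], [X → . d A], [X → . g C], [X → . g], [X → g . C], [X → g .] }  — shift, reduce
  I5: { [C → A .] }  — reduce
  I6: { [X → g C .] }  — reduce
  I7: { [A → . X x C], [A → . g g], [A → g . g], [A → g g .], [C → . A], [C → . g], [C → g .], [X → . X d x], [X → . d A], [X → . g C], [X → . g], [X → g . C], [X → g .] }  — shift, 3 reduces
  I8: { [X → d A .] }  — reduce
  I9: { [X → X d . x] }  — shift
  I10: { [A → . X x C], [A → . g g], [A → X x . C], [C → . A], [C → . g], [X → . X d x], [X → . d A], [X → . g C], [X → . g] }  — shift
  I11: { [A → X x C .] }  — reduce
  I12: { [A → . X x C], [A → . g g], [A → g . g], [C → . A], [C → . g], [C → g .], [X → . X d x], [X → . d A], [X → . g C], [X → . g], [X → g . C], [X → g .] }  — shift, 2 reduces
  I13: { [X → X d x .] }  — reduce

I7 contains complete items [A → g g .], [C → g .], [X → g .] — reduce-reduce conflict.
I12 contains complete items [C → g .], [X → g .] — reduce-reduce conflict.

Answer: Yes — I7: [A → g g .] vs [C → g .]; I12: [C → g .] vs [X → g .]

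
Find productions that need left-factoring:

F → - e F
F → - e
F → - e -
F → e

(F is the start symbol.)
Yes, F has productions with common prefix '- e'

Left-factoring is needed when two productions for the same non-terminal
share a common prefix on the right-hand side.

Productions for F:
  F → - e F
  F → - e
  F → - e -
  F → e

Found common prefix '- e' in productions for F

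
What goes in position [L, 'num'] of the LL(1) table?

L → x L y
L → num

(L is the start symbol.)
L → num

To find M[L, 'num'], we find productions for L where 'num' is in the predict set (PREDICT(N → α) = (FIRST(α) \ {ε}) ∪ (FOLLOW(N) if α ⇒* ε)).

L → x L y: PREDICT = { 'x' }
L → num: PREDICT = { 'num' }
  'num' is in predict set, so this production goes in M[L, 'num']

M[L, 'num'] = L → num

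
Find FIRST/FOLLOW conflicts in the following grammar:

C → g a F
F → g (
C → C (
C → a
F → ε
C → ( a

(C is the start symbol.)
Nullable non-terminals: F.

F: nullable alternative(s) F → ε; FOLLOW(F) = { $, '(' }
  F → g (: FIRST \ {ε} = { 'g' } — disjoint from FOLLOW(F)
  F → ε: FIRST \ {ε} = { } — this is the only nullable alternative, skip

C has no nullable alternative, so no FIRST/FOLLOW check is needed there.

No FIRST/FOLLOW conflicts found.

Answer: No FIRST/FOLLOW conflicts.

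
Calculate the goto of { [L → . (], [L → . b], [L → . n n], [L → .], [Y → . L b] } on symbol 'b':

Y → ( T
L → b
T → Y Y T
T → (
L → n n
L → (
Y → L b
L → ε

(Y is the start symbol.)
GOTO(I, 'b') = CLOSURE({ [A → αX.β] : [A → α.Xβ] ∈ I, X = 'b' })

Items with dot before 'b', with the dot advanced:
  [L → . b] → [L → b .]
Closure adds nothing (no advanced item has the dot before a non-terminal).

GOTO = { [L → b .] }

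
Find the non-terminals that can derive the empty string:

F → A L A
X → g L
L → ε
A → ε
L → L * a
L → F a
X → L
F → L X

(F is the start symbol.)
{ 'A', 'F', 'L', 'X' }

ε-productions: L → ε, A → ε
So L, A are immediately nullable.
F → A L A: every symbol on the right is nullable, so F is nullable too.
X → L: every symbol on the right is nullable, so X is nullable too.
Every non-terminal is now nullable.
Nullable = { 'A', 'F', 'L', 'X' }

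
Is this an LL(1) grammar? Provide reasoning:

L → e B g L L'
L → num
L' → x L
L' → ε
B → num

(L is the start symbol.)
No. Predict set conflict for L': { 'x' }

A grammar is LL(1) if for each non-terminal N with multiple productions, the predict sets of those productions are pairwise disjoint, where PREDICT(N → α) = (FIRST(α) \ {ε}) ∪ (FOLLOW(N) if α ⇒* ε).

Relevant sets:
  FOLLOW(L') = { $, 'x' }

For L:
  PREDICT(L → e B g L L') = { 'e' }
  PREDICT(L → num) = { 'num' }
For L':
  PREDICT(L' → x L) = { 'x' }
  PREDICT(L' → ε) = { $, 'x' }
B has a single production, so nothing to check there.

Conflict found: Predict set conflict for L': { 'x' }
The grammar is NOT LL(1).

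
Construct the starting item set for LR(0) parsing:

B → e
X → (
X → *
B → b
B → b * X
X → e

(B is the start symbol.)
First, augment the grammar with B' → B
I₀ = CLOSURE({ [B' → . B] }):
  [B' → . B] has the dot before B: add [B → . e], [B → . b], [B → . b * X]
No further items can be added.

I₀ = { [B → . b * X], [B → . b], [B → . e], [B' → . B] }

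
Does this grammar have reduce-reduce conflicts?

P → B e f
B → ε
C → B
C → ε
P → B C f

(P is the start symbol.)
Yes — I1: [B → .] vs [C → .]

Augment with P' → P and build the canonical LR(0) collection (I0 = CLOSURE({[P' → . P]}), then GOTO on every symbol after a dot until no new states appear). It has 8 states:
  I0: { [B → .], [P → . B C f], [P → . B e f], [P' → . P] }  — reduce
  I1: { [B → .], [C → . B], [C → .], [P → B . C f], [P → B . e f] }  — shift, 2 reduces
  I2: { [P' → P .] }  — accept
  I3: { [C → B .] }  — reduce
  I4: { [P → B C . f] }  — shift
  I5: { [P → B e . f] }  — shift
  I6: { [P → B e f .] }  — reduce
  I7: { [P → B C f .] }  — reduce

I1 contains complete items [B → .], [C → .] — reduce-reduce conflict.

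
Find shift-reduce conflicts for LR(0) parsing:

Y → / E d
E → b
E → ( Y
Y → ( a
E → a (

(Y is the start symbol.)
A shift-reduce conflict occurs when an LR(0) state has both:
  - a complete (reduce) item [A → α .] (dot at the end), and
  - a shift item [B → β . c γ] (dot before a terminal).

Augment with Y' → Y and build the canonical LR(0) collection (I0 = CLOSURE({[Y' → . Y]}), then GOTO on every symbol after a dot until no new states appear). It has 12 states:
  I0: { [Y → . ( a], [Y → . / E d], [Y' → . Y] }  — shift
  I1: { [Y → ( . a] }  — shift
  I2: { [E → . ( Y], [E → . a (], [E → . b], [Y → / . E d] }  — shift
  I3: { [Y' → Y .] }  — accept
  I4: { [E → ( . Y], [Y → . ( a], [Y → . / E d] }  — shift
  I5: { [Y → / E . d] }  — shift
  I6: { [E → a . (] }  — shift
  I7: { [E → b .] }  — reduce
  I8: { [E → a ( .] }  — reduce
  I9: { [Y → / E d .] }  — reduce
  I10: { [E → ( Y .] }  — reduce
  I11: { [Y → ( a .] }  — reduce

No state contains both a complete item and a shift item.

Answer: No shift-reduce conflicts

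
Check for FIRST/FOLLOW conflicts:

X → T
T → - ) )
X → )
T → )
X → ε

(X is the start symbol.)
No FIRST/FOLLOW conflicts.

A FIRST/FOLLOW conflict occurs when a non-terminal N has a nullable alternative N → β (β ⇒* ε) and another alternative N → α with FIRST(α) ∩ FOLLOW(N) ≠ ∅: on such a lookahead the parser cannot decide between expanding α and letting N vanish via β.

Nullable non-terminals: X.
FIRST sets used below: FIRST(T) = { ')', '-' }

X: nullable alternative(s) X → ε; FOLLOW(X) = { $ }
  X → T: FIRST \ {ε} = { ')', '-' } — disjoint from FOLLOW(X)
  X → ): FIRST \ {ε} = { ')' } — disjoint from FOLLOW(X)
  X → ε: FIRST \ {ε} = { } — this is the only nullable alternative, skip

T has no nullable alternative, so no FIRST/FOLLOW check is needed there.

No FIRST/FOLLOW conflicts found.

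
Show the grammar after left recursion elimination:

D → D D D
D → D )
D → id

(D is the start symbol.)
D → id D'
D' → D D D'
D' → ) D'
D' → ε

D is directly left-recursive. The standard transformation for
  A → A α₁ | ... | A α_m | β₁ | ... | β_n
is
  A  → β₁ A' | ... | β_n A'
  A' → α₁ A' | ... | α_m A' | ε

D → id becomes D → id D'
D → D D D becomes D' → D D D'
D → D ) becomes D' → ) D'
Add D' → ε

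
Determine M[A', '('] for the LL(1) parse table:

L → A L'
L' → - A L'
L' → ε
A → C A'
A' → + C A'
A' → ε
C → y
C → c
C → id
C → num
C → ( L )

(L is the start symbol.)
To find M[A', '('], we find productions for A' where '(' is in the predict set (PREDICT(N → α) = (FIRST(α) \ {ε}) ∪ (FOLLOW(N) if α ⇒* ε)).

Relevant sets:
  FOLLOW(A') = { $, ')', '-' }

A' → + C A': PREDICT = { '+' }
A' → ε: PREDICT = { $, ')', '-' }

M[A', '('] is empty (no production applies)

Answer: Empty (error entry)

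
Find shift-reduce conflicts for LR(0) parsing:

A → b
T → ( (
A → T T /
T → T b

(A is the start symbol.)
No shift-reduce conflicts

Augment with A' → A and build the canonical LR(0) collection (I0 = CLOSURE({[A' → . A]}), then GOTO on every symbol after a dot until no new states appear). It has 9 states:
  I0: { [A → . T T /], [A → . b], [A' → . A], [T → . ( (], [T → . T b] }  — shift
  I1: { [T → ( . (] }  — shift
  I2: { [A' → A .] }  — accept
  I3: { [A → T . T /], [T → . ( (], [T → . T b], [T → T . b] }  — shift
  I4: { [A → b .] }  — reduce
  I5: { [A → T T . /], [T → T . b] }  — shift
  I6: { [T → T b .] }  — reduce
  I7: { [A → T T / .] }  — reduce
  I8: { [T → ( ( .] }  — reduce

No state contains both a complete item and a shift item.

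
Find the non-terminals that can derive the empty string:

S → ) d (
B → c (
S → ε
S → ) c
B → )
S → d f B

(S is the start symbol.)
{ 'S' }

A non-terminal is nullable if it can derive ε (the empty string): either it has an ε-production, or it has a production whose right-hand side consists entirely of nullable non-terminals.

ε-productions: S → ε
So S is immediately nullable.
No further non-terminal can be added: every production for the remaining non-terminals contains a terminal or a non-nullable non-terminal.
Nullable = { 'S' }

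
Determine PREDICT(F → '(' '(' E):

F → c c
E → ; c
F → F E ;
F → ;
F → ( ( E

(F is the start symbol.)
{ '(' }

PREDICT(F → '(' '(' E) = (FIRST(RHS) \ {ε}) ∪ (FOLLOW(F) if ε ∈ FIRST(RHS), i.e. RHS ⇒* ε)
FIRST('(' '(' E) = { '(' }
ε ∉ FIRST('(' '(' E), so FOLLOW(F) is not added.
PREDICT(F → '(' '(' E) = { '(' }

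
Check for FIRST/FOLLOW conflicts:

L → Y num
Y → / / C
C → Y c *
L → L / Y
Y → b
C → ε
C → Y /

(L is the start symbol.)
Yes. C → Y c '*' with FOLLOW(C) on { '/' }; C → Y '/' with FOLLOW(C) on { '/' }

Nullable non-terminals: C.
FIRST sets used below: FIRST(Y) = { '/', 'b' }

C: nullable alternative(s) C → ε; FOLLOW(C) = { $, '/', 'c', 'num' }
  C → Y c *: FIRST \ {ε} = { '/', 'b' } — overlaps FOLLOW(C) on { '/' }: CONFLICT
  C → ε: FIRST \ {ε} = { } — this is the only nullable alternative, skip
  C → Y /: FIRST \ {ε} = { '/', 'b' } — overlaps FOLLOW(C) on { '/' }: CONFLICT

L, Y have no nullable alternative, so no FIRST/FOLLOW check is needed there.

So the grammar has 2 FIRST/FOLLOW conflicts (marked CONFLICT above).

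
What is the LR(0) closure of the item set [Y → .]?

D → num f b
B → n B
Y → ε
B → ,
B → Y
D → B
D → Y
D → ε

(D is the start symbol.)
To compute CLOSURE, for each item [A → α.Bβ] where B is a non-terminal, add [B → .γ] for all productions B → γ; repeat for the newly added items until nothing changes.

Start with: [Y → .]
The dot is at the end, so nothing is added.

CLOSURE = { [Y → .] }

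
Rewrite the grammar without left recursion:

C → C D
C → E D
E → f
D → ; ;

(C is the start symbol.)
C is directly left-recursive. The standard transformation for
  A → A α₁ | ... | A α_m | β₁ | ... | β_n
is
  A  → β₁ A' | ... | β_n A'
  A' → α₁ A' | ... | α_m A' | ε

C → E D becomes C → E D C'
C → C D becomes C' → D C'
Add C' → ε

Productions for other non-terminals are unchanged:
  E → f
  D → ; ;

Resulting grammar:
C → E D C'
C' → D C'
C' → ε
E → f
D → ; ;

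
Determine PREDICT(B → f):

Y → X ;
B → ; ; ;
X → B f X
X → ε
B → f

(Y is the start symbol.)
PREDICT(B → f) = (FIRST(RHS) \ {ε}) ∪ (FOLLOW(B) if ε ∈ FIRST(RHS), i.e. RHS ⇒* ε)
FIRST(f) = { 'f' }
ε ∉ FIRST(f), so FOLLOW(B) is not added.
PREDICT(B → f) = { 'f' }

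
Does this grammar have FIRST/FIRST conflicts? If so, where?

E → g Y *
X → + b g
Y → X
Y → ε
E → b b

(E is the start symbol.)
A FIRST/FIRST conflict occurs when two productions N → α and N → β for the same non-terminal have FIRST(α) ∩ FIRST(β) ≠ ∅ (with ε ∈ FIRST of a nullable right-hand side, so two nullable alternatives also conflict).

FIRST sets of the non-terminals at (or reachable through a nullable prefix from) the front of some alternative:
  FIRST(X) = { '+' }

Productions for E:
  E → g Y *: FIRST = { 'g' }
  E → b b: FIRST = { 'b' }
Productions for Y:
  Y → X: FIRST = { '+' }
  Y → ε: FIRST = { ε }
X has only one production, so no FIRST/FIRST conflict is possible there.

All alternatives of each non-terminal have pairwise disjoint FIRST sets.

Answer: No FIRST/FIRST conflicts.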